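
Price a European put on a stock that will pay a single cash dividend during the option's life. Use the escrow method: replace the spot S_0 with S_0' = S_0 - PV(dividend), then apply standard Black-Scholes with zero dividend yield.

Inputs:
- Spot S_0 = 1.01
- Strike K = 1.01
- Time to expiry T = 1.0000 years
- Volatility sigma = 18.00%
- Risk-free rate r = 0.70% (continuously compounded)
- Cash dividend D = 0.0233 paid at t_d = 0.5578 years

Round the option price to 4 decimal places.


PV(D) = D * exp(-r * t_d) = 0.0233 * 0.99610301 = 0.02320920
S_0' = S_0 - PV(D) = 1.0100 - 0.02320920 = 0.98679080
d1 = (ln(S_0'/K) + (r + sigma^2/2)*T) / (sigma*sqrt(T)) = -0.00026416
d2 = d1 - sigma*sqrt(T) = -0.18026416
exp(-rT) = 0.99302444
N(-d1) = 0.50010538; N(-d2) = 0.57152740
P = K * exp(-rT) * N(-d2) - S_0' * N(-d1) = 1.0100 * 0.99302444 * 0.57152740 - 0.98679080 * 0.50010538 = 0.0797

Answer: Price = 0.0797


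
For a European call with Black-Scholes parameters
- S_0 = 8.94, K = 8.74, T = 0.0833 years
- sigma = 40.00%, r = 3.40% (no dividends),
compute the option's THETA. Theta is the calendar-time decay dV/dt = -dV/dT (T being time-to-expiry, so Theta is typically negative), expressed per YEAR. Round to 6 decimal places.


d1 = 0.2782368649; d2 = 0.1627899073
phi(d1) = 0.3837951203; exp(-qT) = 1.0000000000; exp(-rT) = 0.9971718069
Theta = -S*exp(-qT)*phi(d1)*sigma/(2*sqrt(T)) - r*K*exp(-rT)*N(d2) + q*S*exp(-qT)*N(d1)
N(d1) = 0.6095847312; N(d2) = 0.5646580725; sqrt(T) = 0.2886173938
Term 1 = -8.9400 * 1.0000000000 * 0.3837951203 * 0.4000 / (2 * 0.2886173938) = -2.3776310432
Term 2 = -0.0340 * 8.7400 * 0.9971718069 * 0.5646580725 = -0.1673192396
Term 3 = 0 (no dividend yield, q = 0)
Theta = -2.3776310432 + (-0.1673192396) + (0.0000000000) = -2.544950

Answer: Theta = -2.544950


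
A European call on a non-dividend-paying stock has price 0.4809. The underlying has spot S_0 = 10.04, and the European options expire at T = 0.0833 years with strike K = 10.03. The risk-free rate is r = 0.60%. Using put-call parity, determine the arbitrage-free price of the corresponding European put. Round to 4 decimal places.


Put-call parity: C - P = S_0 * exp(-qT) - K * exp(-rT).
S_0 * exp(-qT) = 10.0400 * 1.00000000 = 10.04000000
K * exp(-rT) = 10.0300 * 0.99950032 = 10.02498826
P = C - S*exp(-qT) + K*exp(-rT)
P = 0.4809 - 10.04000000 + 10.02498826 = 0.4659

Answer: Put price = 0.4659


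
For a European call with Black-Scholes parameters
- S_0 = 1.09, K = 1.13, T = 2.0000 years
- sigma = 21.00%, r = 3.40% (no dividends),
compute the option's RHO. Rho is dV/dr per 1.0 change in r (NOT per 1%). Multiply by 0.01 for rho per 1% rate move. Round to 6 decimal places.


Answer: Rho = 1.021291

Derivation:
d1 = 0.2561075557; d2 = -0.0408772924
phi(d1) = 0.3860709673; exp(-qT) = 1.0000000000; exp(-rT) = 0.9342604736
N(d2) = 0.4836968602
Rho = K*T*exp(-rT)*N(d2) = 1.1300 * 2.0000 * 0.9342604736 * 0.4836968602 = 1.021291


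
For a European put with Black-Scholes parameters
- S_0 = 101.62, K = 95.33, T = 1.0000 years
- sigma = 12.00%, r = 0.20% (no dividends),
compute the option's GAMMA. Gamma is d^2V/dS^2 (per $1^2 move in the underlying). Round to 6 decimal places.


Answer: Gamma = 0.027176

Derivation:
d1 = 0.6091317472; d2 = 0.4891317472
phi(d1) = 0.3313900244; exp(-qT) = 1.0000000000; exp(-rT) = 0.9980019987
Gamma = exp(-qT) * phi(d1) / (S * sigma * sqrt(T)) = 1.0000000000 * 0.3313900244 / (101.6200 * 0.1200 * 1.0000000000) = 0.027176


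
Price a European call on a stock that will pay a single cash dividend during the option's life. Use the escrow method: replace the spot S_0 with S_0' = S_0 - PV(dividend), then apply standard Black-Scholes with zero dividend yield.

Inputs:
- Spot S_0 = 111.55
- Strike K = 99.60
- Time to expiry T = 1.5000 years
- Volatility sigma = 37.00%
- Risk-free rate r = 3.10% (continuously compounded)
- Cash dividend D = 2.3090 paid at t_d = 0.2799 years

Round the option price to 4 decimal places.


PV(D) = D * exp(-r * t_d) = 2.3090 * 0.99136064 = 2.28905171
S_0' = S_0 - PV(D) = 111.5500 - 2.28905171 = 109.26094829
d1 = (ln(S_0'/K) + (r + sigma^2/2)*T) / (sigma*sqrt(T)) = 0.53348536
d2 = d1 - sigma*sqrt(T) = 0.08032975
exp(-rT) = 0.95456456
N(d1) = 0.70315118; N(d2) = 0.53201250
C = S_0' * N(d1) - K * exp(-rT) * N(d2) = 109.26094829 * 0.70315118 - 99.6000 * 0.95456456 * 0.53201250 = 26.2461

Answer: Price = 26.2461


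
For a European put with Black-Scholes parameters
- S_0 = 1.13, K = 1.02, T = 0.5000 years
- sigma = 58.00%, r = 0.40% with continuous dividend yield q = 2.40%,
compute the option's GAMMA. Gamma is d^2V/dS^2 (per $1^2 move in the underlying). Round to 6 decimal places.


d1 = 0.4303964045; d2 = 0.0202744715
phi(d1) = 0.3636515807; exp(-qT) = 0.9880717129; exp(-rT) = 0.9980019987
Gamma = exp(-qT) * phi(d1) / (S * sigma * sqrt(T)) = 0.9880717129 * 0.3636515807 / (1.1300 * 0.5800 * 0.7071067812) = 0.775323

Answer: Gamma = 0.775323


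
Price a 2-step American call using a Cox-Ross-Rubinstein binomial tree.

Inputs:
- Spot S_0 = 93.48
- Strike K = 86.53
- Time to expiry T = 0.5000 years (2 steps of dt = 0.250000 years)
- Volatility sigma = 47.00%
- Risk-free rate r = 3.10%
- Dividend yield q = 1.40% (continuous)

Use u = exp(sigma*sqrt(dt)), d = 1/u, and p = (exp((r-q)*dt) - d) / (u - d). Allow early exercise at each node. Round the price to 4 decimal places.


Answer: Price = V(0,0) = 15.9846

Derivation:
dt = T/N = 0.250000
u = exp(sigma*sqrt(dt)) = 1.264909; d = 1/u = 0.790571
p = (exp((r-q)*dt) - d) / (u - d) = 0.450498
Discount per step: exp(-r*dt) = 0.992280
Stock lattice S(k, i) with i counting down-moves:
  k=0: S(0,0) = 93.4800
  k=1: S(1,0) = 118.2437; S(1,1) = 73.9026
  k=2: S(2,0) = 149.5675; S(2,1) = 93.4800; S(2,2) = 58.4252
Terminal payoffs V(N, i) = max(S_T - K, 0):
  V(2,0) = 63.037457; V(2,1) = 6.950000; V(2,2) = 0.000000
Backward induction: V(k, i) = exp(-r*dt) * [p * V(k+1, i) + (1-p) * V(k+1, i+1)]; then take max(V_cont, immediate exercise) for American.
  V(1,0) = exp(-r*dt) * [p*63.037457 + (1-p)*6.950000] = 31.968558; exercise = 31.713672; V(1,0) = max -> 31.968558
  V(1,1) = exp(-r*dt) * [p*6.950000 + (1-p)*0.000000] = 3.106789; exercise = 0.000000; V(1,1) = max -> 3.106789
  V(0,0) = exp(-r*dt) * [p*31.968558 + (1-p)*3.106789] = 15.984591; exercise = 6.950000; V(0,0) = max -> 15.984591


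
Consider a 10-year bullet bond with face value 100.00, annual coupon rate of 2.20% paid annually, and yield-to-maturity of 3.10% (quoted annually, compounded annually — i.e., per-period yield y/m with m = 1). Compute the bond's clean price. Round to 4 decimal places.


Answer: Price = 92.3618

Derivation:
Coupon per period c = face * coupon_rate / m = 2.200000
Periods per year m = 1; per-period yield y/m = 0.031000
Number of cashflows N = 10
Cashflows (t years, CF_t, discount factor 1/(1+y/m)^(m*t), PV):
  t = 1.0000: CF_t = 2.200000, DF = 0.969932, PV = 2.133851
  t = 2.0000: CF_t = 2.200000, DF = 0.940768, PV = 2.069690
  t = 3.0000: CF_t = 2.200000, DF = 0.912481, PV = 2.007459
  t = 4.0000: CF_t = 2.200000, DF = 0.885045, PV = 1.947099
  t = 5.0000: CF_t = 2.200000, DF = 0.858434, PV = 1.888554
  t = 6.0000: CF_t = 2.200000, DF = 0.832622, PV = 1.831769
  t = 7.0000: CF_t = 2.200000, DF = 0.807587, PV = 1.776691
  t = 8.0000: CF_t = 2.200000, DF = 0.783305, PV = 1.723270
  t = 9.0000: CF_t = 2.200000, DF = 0.759752, PV = 1.671455
  t = 10.0000: CF_t = 102.200000, DF = 0.736908, PV = 75.312011
Price P = sum_t PV_t = 92.361849


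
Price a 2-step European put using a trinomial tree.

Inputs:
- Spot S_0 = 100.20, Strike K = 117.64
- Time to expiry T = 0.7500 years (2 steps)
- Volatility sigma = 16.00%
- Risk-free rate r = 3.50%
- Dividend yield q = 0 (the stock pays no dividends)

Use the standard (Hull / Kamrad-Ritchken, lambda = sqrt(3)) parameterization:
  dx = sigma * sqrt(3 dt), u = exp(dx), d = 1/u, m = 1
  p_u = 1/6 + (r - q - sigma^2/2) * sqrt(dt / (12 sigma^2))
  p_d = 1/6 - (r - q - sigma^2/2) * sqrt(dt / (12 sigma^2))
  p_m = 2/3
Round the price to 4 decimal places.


dt = T/N = 0.375000; dx = sigma*sqrt(3*dt) = 0.169706
u = exp(dx) = 1.184956; d = 1/u = 0.843913
p_u = 0.191194, p_m = 0.666667, p_d = 0.142139
Discount per step: exp(-r*dt) = 0.986961
Stock lattice S(k, j) with j the centered position index:
  k=0: S(0,+0) = 100.2000
  k=1: S(1,-1) = 84.5601; S(1,+0) = 100.2000; S(1,+1) = 118.7326
  k=2: S(2,-2) = 71.3614; S(2,-1) = 84.5601; S(2,+0) = 100.2000; S(2,+1) = 118.7326; S(2,+2) = 140.6929
Terminal payoffs V(N, j) = max(K - S_T, 0):
  V(2,-2) = 46.278612; V(2,-1) = 33.079897; V(2,+0) = 17.440000; V(2,+1) = 0.000000; V(2,+2) = 0.000000
Backward induction: V(k, j) = exp(-r*dt) * [p_u * V(k+1, j+1) + p_m * V(k+1, j) + p_d * V(k+1, j-1)]
  V(1,-1) = exp(-r*dt) * [p_u*17.440000 + p_m*33.079897 + p_d*46.278612] = 31.548878
  V(1,+0) = exp(-r*dt) * [p_u*0.000000 + p_m*17.440000 + p_d*33.079897] = 16.115694
  V(1,+1) = exp(-r*dt) * [p_u*0.000000 + p_m*0.000000 + p_d*17.440000] = 2.446579
  V(0,+0) = exp(-r*dt) * [p_u*2.446579 + p_m*16.115694 + p_d*31.548878] = 15.491229

Answer: Price = V(0,0) = 15.4912


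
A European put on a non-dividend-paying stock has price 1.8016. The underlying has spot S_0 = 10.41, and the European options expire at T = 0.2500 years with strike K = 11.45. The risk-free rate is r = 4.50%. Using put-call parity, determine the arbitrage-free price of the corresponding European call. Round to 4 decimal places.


Put-call parity: C - P = S_0 * exp(-qT) - K * exp(-rT).
S_0 * exp(-qT) = 10.4100 * 1.00000000 = 10.41000000
K * exp(-rT) = 11.4500 * 0.98881304 = 11.32190936
C = P + S*exp(-qT) - K*exp(-rT)
C = 1.8016 + 10.41000000 - 11.32190936 = 0.8897

Answer: Call price = 0.8897


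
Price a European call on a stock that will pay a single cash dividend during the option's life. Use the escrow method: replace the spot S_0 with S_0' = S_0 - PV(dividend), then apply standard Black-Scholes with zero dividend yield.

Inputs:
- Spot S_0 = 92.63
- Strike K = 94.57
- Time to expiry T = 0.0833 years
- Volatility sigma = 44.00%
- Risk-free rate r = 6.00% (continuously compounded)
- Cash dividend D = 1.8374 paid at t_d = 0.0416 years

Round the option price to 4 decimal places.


Answer: Price = 3.2134

Derivation:
PV(D) = D * exp(-r * t_d) = 1.8374 * 0.99750711 = 1.83281957
S_0' = S_0 - PV(D) = 92.6300 - 1.83281957 = 90.79718043
d1 = (ln(S_0'/K) + (r + sigma^2/2)*T) / (sigma*sqrt(T)) = -0.21773579
d2 = d1 - sigma*sqrt(T) = -0.34472745
exp(-rT) = 0.99501447
N(d1) = 0.41381749; N(d2) = 0.36514964
C = S_0' * N(d1) - K * exp(-rT) * N(d2) = 90.79718043 * 0.41381749 - 94.5700 * 0.99501447 * 0.36514964 = 3.2134


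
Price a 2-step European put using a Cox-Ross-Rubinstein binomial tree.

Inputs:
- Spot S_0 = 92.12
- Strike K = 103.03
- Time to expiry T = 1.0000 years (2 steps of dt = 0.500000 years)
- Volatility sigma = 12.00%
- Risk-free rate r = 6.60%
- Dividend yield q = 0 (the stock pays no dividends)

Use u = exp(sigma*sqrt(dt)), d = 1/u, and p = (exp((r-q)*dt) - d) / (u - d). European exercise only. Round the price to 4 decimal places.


dt = T/N = 0.500000
u = exp(sigma*sqrt(dt)) = 1.088557; d = 1/u = 0.918647
p = (exp((r-q)*dt) - d) / (u - d) = 0.676261
Discount per step: exp(-r*dt) = 0.967539
Stock lattice S(k, i) with i counting down-moves:
  k=0: S(0,0) = 92.1200
  k=1: S(1,0) = 100.2779; S(1,1) = 84.6258
  k=2: S(2,0) = 109.1581; S(2,1) = 92.1200; S(2,2) = 77.7413
Terminal payoffs V(N, i) = max(K - S_T, 0):
  V(2,0) = 0.000000; V(2,1) = 10.910000; V(2,2) = 25.288716
Backward induction: V(k, i) = exp(-r*dt) * [p * V(k+1, i) + (1-p) * V(k+1, i+1)].
  V(1,0) = exp(-r*dt) * [p*0.000000 + (1-p)*10.910000] = 3.417340
  V(1,1) = exp(-r*dt) * [p*10.910000 + (1-p)*25.288716] = 15.059691
  V(0,0) = exp(-r*dt) * [p*3.417340 + (1-p)*15.059691] = 6.953142

Answer: Price = V(0,0) = 6.9531


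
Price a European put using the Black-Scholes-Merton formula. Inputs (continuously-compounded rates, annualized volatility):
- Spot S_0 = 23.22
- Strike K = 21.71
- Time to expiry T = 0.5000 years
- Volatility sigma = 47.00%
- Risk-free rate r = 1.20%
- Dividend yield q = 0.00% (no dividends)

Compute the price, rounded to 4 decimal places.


d1 = (ln(S/K) + (r - q + 0.5*sigma^2) * T) / (sigma * sqrt(T)) = 0.38654968
d2 = d1 - sigma * sqrt(T) = 0.05420949
exp(-rT) = 0.99401796; exp(-qT) = 1.00000000
P = K * exp(-rT) * N(-d2) - S_0 * exp(-qT) * N(-d1)
N(-d1) = 0.34954481; N(-d2) = 0.47838413
P = 21.7100 * 0.99401796 * 0.47838413 - 23.2200 * 1.00000000 * 0.34954481 = 2.2072

Answer: Price = 2.2072


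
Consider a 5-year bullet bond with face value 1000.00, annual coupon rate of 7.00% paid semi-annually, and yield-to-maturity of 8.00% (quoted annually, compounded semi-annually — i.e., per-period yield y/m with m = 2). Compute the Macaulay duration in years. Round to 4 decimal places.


Coupon per period c = face * coupon_rate / m = 35.000000
Periods per year m = 2; per-period yield y/m = 0.040000
Number of cashflows N = 10
Cashflows (t years, CF_t, discount factor 1/(1+y/m)^(m*t), PV):
  t = 0.5000: CF_t = 35.000000, DF = 0.961538, PV = 33.653846
  t = 1.0000: CF_t = 35.000000, DF = 0.924556, PV = 32.359467
  t = 1.5000: CF_t = 35.000000, DF = 0.888996, PV = 31.114873
  t = 2.0000: CF_t = 35.000000, DF = 0.854804, PV = 29.918147
  t = 2.5000: CF_t = 35.000000, DF = 0.821927, PV = 28.767449
  t = 3.0000: CF_t = 35.000000, DF = 0.790315, PV = 27.661008
  t = 3.5000: CF_t = 35.000000, DF = 0.759918, PV = 26.597123
  t = 4.0000: CF_t = 35.000000, DF = 0.730690, PV = 25.574157
  t = 4.5000: CF_t = 35.000000, DF = 0.702587, PV = 24.590536
  t = 5.0000: CF_t = 1035.000000, DF = 0.675564, PV = 699.208915
Price P = sum_t PV_t = 959.445521
Macaulay numerator sum_t t * PV_t:
  t * PV_t at t = 0.5000: 16.826923
  t * PV_t at t = 1.0000: 32.359467
  t * PV_t at t = 1.5000: 46.672309
  t * PV_t at t = 2.0000: 59.836293
  t * PV_t at t = 2.5000: 71.918622
  t * PV_t at t = 3.0000: 82.983025
  t * PV_t at t = 3.5000: 93.089932
  t * PV_t at t = 4.0000: 102.296629
  t * PV_t at t = 4.5000: 110.657411
  t * PV_t at t = 5.0000: 3496.044574
Macaulay duration D = (sum_t t * PV_t) / P = 4112.685185 / 959.445521 = 4.286523

Answer: Macaulay duration = 4.2865 years


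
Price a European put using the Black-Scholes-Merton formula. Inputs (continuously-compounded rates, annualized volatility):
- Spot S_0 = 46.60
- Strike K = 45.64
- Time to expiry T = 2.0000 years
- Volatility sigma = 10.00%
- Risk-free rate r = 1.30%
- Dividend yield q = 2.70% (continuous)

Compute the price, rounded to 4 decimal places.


Answer: Price = 2.6602

Derivation:
d1 = (ln(S/K) + (r - q + 0.5*sigma^2) * T) / (sigma * sqrt(T)) = 0.01991224
d2 = d1 - sigma * sqrt(T) = -0.12150912
exp(-rT) = 0.97433509; exp(-qT) = 0.94743211
P = K * exp(-rT) * N(-d2) - S_0 * exp(-qT) * N(-d1)
N(-d1) = 0.49205669; N(-d2) = 0.54835610
P = 45.6400 * 0.97433509 * 0.54835610 - 46.6000 * 0.94743211 * 0.49205669 = 2.6602


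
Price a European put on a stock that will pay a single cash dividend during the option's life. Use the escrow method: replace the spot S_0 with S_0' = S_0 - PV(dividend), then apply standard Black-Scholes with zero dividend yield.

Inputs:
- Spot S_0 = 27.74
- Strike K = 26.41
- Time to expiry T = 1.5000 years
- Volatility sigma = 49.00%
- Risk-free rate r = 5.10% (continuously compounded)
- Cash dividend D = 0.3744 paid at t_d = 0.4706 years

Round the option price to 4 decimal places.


Answer: Price = 4.7625

Derivation:
PV(D) = D * exp(-r * t_d) = 0.3744 * 0.97628512 = 0.36552115
S_0' = S_0 - PV(D) = 27.7400 - 0.36552115 = 27.37447885
d1 = (ln(S_0'/K) + (r + sigma^2/2)*T) / (sigma*sqrt(T)) = 0.48730420
d2 = d1 - sigma*sqrt(T) = -0.11282079
exp(-rT) = 0.92635291
N(-d1) = 0.31302139; N(-d2) = 0.54491368
P = K * exp(-rT) * N(-d2) - S_0' * N(-d1) = 26.4100 * 0.92635291 * 0.54491368 - 27.37447885 * 0.31302139 = 4.7625


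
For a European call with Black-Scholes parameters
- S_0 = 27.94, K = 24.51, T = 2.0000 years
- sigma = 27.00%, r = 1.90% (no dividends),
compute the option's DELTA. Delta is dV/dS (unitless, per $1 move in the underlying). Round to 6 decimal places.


d1 = 0.6334580909; d2 = 0.2516204290
phi(d1) = 0.3264191101; exp(-qT) = 1.0000000000; exp(-rT) = 0.9627129409
N(d1) = 0.7367827298
Delta = exp(-qT) * N(d1) = 1.0000000000 * 0.7367827298 = 0.736783

Answer: Delta = 0.736783


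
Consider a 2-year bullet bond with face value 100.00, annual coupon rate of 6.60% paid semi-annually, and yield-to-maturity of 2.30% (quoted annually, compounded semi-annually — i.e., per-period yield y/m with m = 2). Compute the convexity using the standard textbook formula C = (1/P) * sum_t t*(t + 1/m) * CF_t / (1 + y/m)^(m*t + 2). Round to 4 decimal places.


Answer: Convexity = 4.5952

Derivation:
Coupon per period c = face * coupon_rate / m = 3.300000
Periods per year m = 2; per-period yield y/m = 0.011500
Number of cashflows N = 4
Cashflows (t years, CF_t, discount factor 1/(1+y/m)^(m*t), PV):
  t = 0.5000: CF_t = 3.300000, DF = 0.988631, PV = 3.262481
  t = 1.0000: CF_t = 3.300000, DF = 0.977391, PV = 3.225389
  t = 1.5000: CF_t = 3.300000, DF = 0.966279, PV = 3.188719
  t = 2.0000: CF_t = 103.300000, DF = 0.955293, PV = 98.681734
Price P = sum_t PV_t = 108.358324
Convexity numerator sum_t t*(t + 1/m) * CF_t / (1+y/m)^(m*t + 2):
  t = 0.5000: term = 1.594360
  t = 1.0000: term = 4.728699
  t = 1.5000: term = 9.349874
  t = 2.0000: term = 482.253072
Convexity = (1/P) * sum = 497.926005 / 108.358324 = 4.595180


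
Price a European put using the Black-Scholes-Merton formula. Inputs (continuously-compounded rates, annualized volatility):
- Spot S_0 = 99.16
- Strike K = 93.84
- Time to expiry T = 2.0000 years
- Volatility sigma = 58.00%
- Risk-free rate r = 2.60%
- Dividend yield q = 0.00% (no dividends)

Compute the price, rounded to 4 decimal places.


d1 = (ln(S/K) + (r - q + 0.5*sigma^2) * T) / (sigma * sqrt(T)) = 0.54074589
d2 = d1 - sigma * sqrt(T) = -0.27949797
exp(-rT) = 0.94932887; exp(-qT) = 1.00000000
P = K * exp(-rT) * N(-d2) - S_0 * exp(-qT) * N(-d1)
N(-d1) = 0.29434137; N(-d2) = 0.61006865
P = 93.8400 * 0.94932887 * 0.61006865 - 99.1600 * 1.00000000 * 0.29434137 = 25.1611

Answer: Price = 25.1611


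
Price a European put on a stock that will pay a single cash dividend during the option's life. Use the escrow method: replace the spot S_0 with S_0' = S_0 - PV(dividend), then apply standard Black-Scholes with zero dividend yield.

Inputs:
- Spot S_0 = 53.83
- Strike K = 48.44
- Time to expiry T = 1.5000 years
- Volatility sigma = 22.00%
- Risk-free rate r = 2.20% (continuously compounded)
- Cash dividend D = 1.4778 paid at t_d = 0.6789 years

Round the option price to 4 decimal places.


Answer: Price = 3.0069

Derivation:
PV(D) = D * exp(-r * t_d) = 1.4778 * 0.98517519 = 1.45589189
S_0' = S_0 - PV(D) = 53.8300 - 1.45589189 = 52.37410811
d1 = (ln(S_0'/K) + (r + sigma^2/2)*T) / (sigma*sqrt(T)) = 0.54700235
d2 = d1 - sigma*sqrt(T) = 0.27755848
exp(-rT) = 0.96753856
N(-d1) = 0.29218856; N(-d2) = 0.39067566
P = K * exp(-rT) * N(-d2) - S_0' * N(-d1) = 48.4400 * 0.96753856 * 0.39067566 - 52.37410811 * 0.29218856 = 3.0069


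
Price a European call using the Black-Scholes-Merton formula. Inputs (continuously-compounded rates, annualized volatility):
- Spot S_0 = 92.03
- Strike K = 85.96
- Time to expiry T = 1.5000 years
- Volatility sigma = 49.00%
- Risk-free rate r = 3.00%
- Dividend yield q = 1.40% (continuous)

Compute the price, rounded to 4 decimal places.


Answer: Price = 24.5219

Derivation:
d1 = (ln(S/K) + (r - q + 0.5*sigma^2) * T) / (sigma * sqrt(T)) = 0.45375138
d2 = d1 - sigma * sqrt(T) = -0.14637361
exp(-rT) = 0.95599748; exp(-qT) = 0.97921896
C = S_0 * exp(-qT) * N(d1) - K * exp(-rT) * N(d2)
N(d1) = 0.67499611; N(d2) = 0.44181323
C = 92.0300 * 0.97921896 * 0.67499611 - 85.9600 * 0.95599748 * 0.44181323 = 24.5219


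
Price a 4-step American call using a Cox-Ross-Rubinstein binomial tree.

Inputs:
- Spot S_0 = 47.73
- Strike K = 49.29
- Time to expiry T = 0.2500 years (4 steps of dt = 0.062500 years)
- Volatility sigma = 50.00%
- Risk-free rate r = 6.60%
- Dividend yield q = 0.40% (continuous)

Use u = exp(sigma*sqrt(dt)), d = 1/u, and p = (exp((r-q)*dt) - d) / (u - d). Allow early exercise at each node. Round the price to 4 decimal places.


Answer: Price = V(0,0) = 4.3556

Derivation:
dt = T/N = 0.062500
u = exp(sigma*sqrt(dt)) = 1.133148; d = 1/u = 0.882497
p = (exp((r-q)*dt) - d) / (u - d) = 0.484280
Discount per step: exp(-r*dt) = 0.995883
Stock lattice S(k, i) with i counting down-moves:
  k=0: S(0,0) = 47.7300
  k=1: S(1,0) = 54.0852; S(1,1) = 42.1216
  k=2: S(2,0) = 61.2865; S(2,1) = 47.7300; S(2,2) = 37.1722
  k=3: S(3,0) = 69.4467; S(3,1) = 54.0852; S(3,2) = 42.1216; S(3,3) = 32.8043
  k=4: S(4,0) = 78.6935; S(4,1) = 61.2865; S(4,2) = 47.7300; S(4,3) = 37.1722; S(4,4) = 28.9497
Terminal payoffs V(N, i) = max(S_T - K, 0):
  V(4,0) = 29.403466; V(4,1) = 11.996533; V(4,2) = 0.000000; V(4,3) = 0.000000; V(4,4) = 0.000000
Backward induction: V(k, i) = exp(-r*dt) * [p * V(k+1, i) + (1-p) * V(k+1, i+1)]; then take max(V_cont, immediate exercise) for American.
  V(3,0) = exp(-r*dt) * [p*29.403466 + (1-p)*11.996533] = 20.342283; exercise = 20.156740; V(3,0) = max -> 20.342283
  V(3,1) = exp(-r*dt) * [p*11.996533 + (1-p)*0.000000] = 5.785769; exercise = 4.795176; V(3,1) = max -> 5.785769
  V(3,2) = exp(-r*dt) * [p*0.000000 + (1-p)*0.000000] = 0.000000; exercise = 0.000000; V(3,2) = max -> 0.000000
  V(3,3) = exp(-r*dt) * [p*0.000000 + (1-p)*0.000000] = 0.000000; exercise = 0.000000; V(3,3) = max -> 0.000000
  V(2,0) = exp(-r*dt) * [p*20.342283 + (1-p)*5.785769] = 12.782367; exercise = 11.996533; V(2,0) = max -> 12.782367
  V(2,1) = exp(-r*dt) * [p*5.785769 + (1-p)*0.000000] = 2.790400; exercise = 0.000000; V(2,1) = max -> 2.790400
  V(2,2) = exp(-r*dt) * [p*0.000000 + (1-p)*0.000000] = 0.000000; exercise = 0.000000; V(2,2) = max -> 0.000000
  V(1,0) = exp(-r*dt) * [p*12.782367 + (1-p)*2.790400] = 7.597907; exercise = 4.795176; V(1,0) = max -> 7.597907
  V(1,1) = exp(-r*dt) * [p*2.790400 + (1-p)*0.000000] = 1.345773; exercise = 0.000000; V(1,1) = max -> 1.345773
  V(0,0) = exp(-r*dt) * [p*7.597907 + (1-p)*1.345773] = 4.355555; exercise = 0.000000; V(0,0) = max -> 4.355555


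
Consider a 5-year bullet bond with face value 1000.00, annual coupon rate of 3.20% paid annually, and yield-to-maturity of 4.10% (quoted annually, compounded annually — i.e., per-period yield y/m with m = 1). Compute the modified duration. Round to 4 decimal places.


Coupon per period c = face * coupon_rate / m = 32.000000
Periods per year m = 1; per-period yield y/m = 0.041000
Number of cashflows N = 5
Cashflows (t years, CF_t, discount factor 1/(1+y/m)^(m*t), PV):
  t = 1.0000: CF_t = 32.000000, DF = 0.960615, PV = 30.739673
  t = 2.0000: CF_t = 32.000000, DF = 0.922781, PV = 29.528985
  t = 3.0000: CF_t = 32.000000, DF = 0.886437, PV = 28.365980
  t = 4.0000: CF_t = 32.000000, DF = 0.851524, PV = 27.248780
  t = 5.0000: CF_t = 1032.000000, DF = 0.817987, PV = 844.162488
Price P = sum_t PV_t = 960.045906
First compute Macaulay numerator sum_t t * PV_t:
  t * PV_t at t = 1.0000: 30.739673
  t * PV_t at t = 2.0000: 59.057970
  t * PV_t at t = 3.0000: 85.097939
  t * PV_t at t = 4.0000: 108.995119
  t * PV_t at t = 5.0000: 4220.812442
Macaulay duration D = 4504.703144 / 960.045906 = 4.692175
Modified duration = D / (1 + y/m) = 4.692175 / (1 + 0.041000) = 4.507372

Answer: Modified duration = 4.5074


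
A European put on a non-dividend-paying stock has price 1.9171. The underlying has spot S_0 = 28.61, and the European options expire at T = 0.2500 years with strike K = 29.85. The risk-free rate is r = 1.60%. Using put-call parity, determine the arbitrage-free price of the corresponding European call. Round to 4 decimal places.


Answer: Call price = 0.7963

Derivation:
Put-call parity: C - P = S_0 * exp(-qT) - K * exp(-rT).
S_0 * exp(-qT) = 28.6100 * 1.00000000 = 28.61000000
K * exp(-rT) = 29.8500 * 0.99600799 = 29.73083848
C = P + S*exp(-qT) - K*exp(-rT)
C = 1.9171 + 28.61000000 - 29.73083848 = 0.7963


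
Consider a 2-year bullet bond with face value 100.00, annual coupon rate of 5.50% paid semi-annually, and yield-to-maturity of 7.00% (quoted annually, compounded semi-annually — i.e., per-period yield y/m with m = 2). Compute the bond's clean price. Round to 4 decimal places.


Coupon per period c = face * coupon_rate / m = 2.750000
Periods per year m = 2; per-period yield y/m = 0.035000
Number of cashflows N = 4
Cashflows (t years, CF_t, discount factor 1/(1+y/m)^(m*t), PV):
  t = 0.5000: CF_t = 2.750000, DF = 0.966184, PV = 2.657005
  t = 1.0000: CF_t = 2.750000, DF = 0.933511, PV = 2.567154
  t = 1.5000: CF_t = 2.750000, DF = 0.901943, PV = 2.480342
  t = 2.0000: CF_t = 102.750000, DF = 0.871442, PV = 89.540689
Price P = sum_t PV_t = 97.245191

Answer: Price = 97.2452


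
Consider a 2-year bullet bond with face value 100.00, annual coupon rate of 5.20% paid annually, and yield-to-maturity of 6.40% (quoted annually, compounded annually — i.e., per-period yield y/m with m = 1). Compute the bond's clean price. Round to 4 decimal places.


Coupon per period c = face * coupon_rate / m = 5.200000
Periods per year m = 1; per-period yield y/m = 0.064000
Number of cashflows N = 2
Cashflows (t years, CF_t, discount factor 1/(1+y/m)^(m*t), PV):
  t = 1.0000: CF_t = 5.200000, DF = 0.939850, PV = 4.887218
  t = 2.0000: CF_t = 105.200000, DF = 0.883317, PV = 92.924982
Price P = sum_t PV_t = 97.812200

Answer: Price = 97.8122


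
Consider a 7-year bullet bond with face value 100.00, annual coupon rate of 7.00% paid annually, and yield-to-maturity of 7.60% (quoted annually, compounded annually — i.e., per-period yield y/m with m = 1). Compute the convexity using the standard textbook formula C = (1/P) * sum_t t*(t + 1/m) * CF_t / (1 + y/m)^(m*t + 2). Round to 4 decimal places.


Coupon per period c = face * coupon_rate / m = 7.000000
Periods per year m = 1; per-period yield y/m = 0.076000
Number of cashflows N = 7
Cashflows (t years, CF_t, discount factor 1/(1+y/m)^(m*t), PV):
  t = 1.0000: CF_t = 7.000000, DF = 0.929368, PV = 6.505576
  t = 2.0000: CF_t = 7.000000, DF = 0.863725, PV = 6.046075
  t = 3.0000: CF_t = 7.000000, DF = 0.802718, PV = 5.619028
  t = 4.0000: CF_t = 7.000000, DF = 0.746021, PV = 5.222145
  t = 5.0000: CF_t = 7.000000, DF = 0.693328, PV = 4.853295
  t = 6.0000: CF_t = 7.000000, DF = 0.644357, PV = 4.510497
  t = 7.0000: CF_t = 107.000000, DF = 0.598845, PV = 64.076367
Price P = sum_t PV_t = 96.832983
Convexity numerator sum_t t*(t + 1/m) * CF_t / (1+y/m)^(m*t + 2):
  t = 1.0000: term = 11.238057
  t = 2.0000: term = 31.332872
  t = 3.0000: term = 58.239539
  t = 4.0000: term = 90.209943
  t = 5.0000: term = 125.757355
  t = 6.0000: term = 163.624812
  t = 7.0000: term = 3099.283918
Convexity = (1/P) * sum = 3579.686496 / 96.832983 = 36.967636

Answer: Convexity = 36.9676


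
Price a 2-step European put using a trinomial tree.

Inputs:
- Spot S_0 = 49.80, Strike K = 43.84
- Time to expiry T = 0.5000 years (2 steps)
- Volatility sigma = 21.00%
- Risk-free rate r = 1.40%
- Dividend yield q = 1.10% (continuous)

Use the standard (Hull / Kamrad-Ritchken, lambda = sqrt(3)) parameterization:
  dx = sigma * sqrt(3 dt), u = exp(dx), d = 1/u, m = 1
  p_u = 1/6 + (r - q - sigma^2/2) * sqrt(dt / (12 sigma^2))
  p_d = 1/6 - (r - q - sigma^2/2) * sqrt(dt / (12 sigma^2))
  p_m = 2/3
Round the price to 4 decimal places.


dt = T/N = 0.250000; dx = sigma*sqrt(3*dt) = 0.181865
u = exp(dx) = 1.199453; d = 1/u = 0.833714
p_u = 0.153573, p_m = 0.666667, p_d = 0.179760
Discount per step: exp(-r*dt) = 0.996506
Stock lattice S(k, j) with j the centered position index:
  k=0: S(0,+0) = 49.8000
  k=1: S(1,-1) = 41.5189; S(1,+0) = 49.8000; S(1,+1) = 59.7327
  k=2: S(2,-2) = 34.6149; S(2,-1) = 41.5189; S(2,+0) = 49.8000; S(2,+1) = 59.7327; S(2,+2) = 71.6466
Terminal payoffs V(N, j) = max(K - S_T, 0):
  V(2,-2) = 9.225097; V(2,-1) = 2.321062; V(2,+0) = 0.000000; V(2,+1) = 0.000000; V(2,+2) = 0.000000
Backward induction: V(k, j) = exp(-r*dt) * [p_u * V(k+1, j+1) + p_m * V(k+1, j) + p_d * V(k+1, j-1)]
  V(1,-1) = exp(-r*dt) * [p_u*0.000000 + p_m*2.321062 + p_d*9.225097] = 3.194479
  V(1,+0) = exp(-r*dt) * [p_u*0.000000 + p_m*0.000000 + p_d*2.321062] = 0.415777
  V(1,+1) = exp(-r*dt) * [p_u*0.000000 + p_m*0.000000 + p_d*0.000000] = 0.000000
  V(0,+0) = exp(-r*dt) * [p_u*0.000000 + p_m*0.415777 + p_d*3.194479] = 0.848450

Answer: Price = V(0,0) = 0.8484


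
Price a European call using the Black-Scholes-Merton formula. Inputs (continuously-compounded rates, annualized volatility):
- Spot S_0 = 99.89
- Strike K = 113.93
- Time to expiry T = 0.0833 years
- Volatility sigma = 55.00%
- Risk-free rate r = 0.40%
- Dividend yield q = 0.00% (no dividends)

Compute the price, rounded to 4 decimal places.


d1 = (ln(S/K) + (r - q + 0.5*sigma^2) * T) / (sigma * sqrt(T)) = -0.74702433
d2 = d1 - sigma * sqrt(T) = -0.90576390
exp(-rT) = 0.99966686; exp(-qT) = 1.00000000
C = S_0 * exp(-qT) * N(d1) - K * exp(-rT) * N(d2)
N(d1) = 0.22752444; N(d2) = 0.18253042
C = 99.8900 * 1.00000000 * 0.22752444 - 113.9300 * 0.99966686 * 0.18253042 = 1.9387

Answer: Price = 1.9387


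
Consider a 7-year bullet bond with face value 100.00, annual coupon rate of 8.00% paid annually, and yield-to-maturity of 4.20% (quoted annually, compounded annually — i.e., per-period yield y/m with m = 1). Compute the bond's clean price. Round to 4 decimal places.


Coupon per period c = face * coupon_rate / m = 8.000000
Periods per year m = 1; per-period yield y/m = 0.042000
Number of cashflows N = 7
Cashflows (t years, CF_t, discount factor 1/(1+y/m)^(m*t), PV):
  t = 1.0000: CF_t = 8.000000, DF = 0.959693, PV = 7.677543
  t = 2.0000: CF_t = 8.000000, DF = 0.921010, PV = 7.368084
  t = 3.0000: CF_t = 8.000000, DF = 0.883887, PV = 7.071098
  t = 4.0000: CF_t = 8.000000, DF = 0.848260, PV = 6.786082
  t = 5.0000: CF_t = 8.000000, DF = 0.814069, PV = 6.512555
  t = 6.0000: CF_t = 8.000000, DF = 0.781257, PV = 6.250053
  t = 7.0000: CF_t = 108.000000, DF = 0.749766, PV = 80.974770
Price P = sum_t PV_t = 122.640184

Answer: Price = 122.6402


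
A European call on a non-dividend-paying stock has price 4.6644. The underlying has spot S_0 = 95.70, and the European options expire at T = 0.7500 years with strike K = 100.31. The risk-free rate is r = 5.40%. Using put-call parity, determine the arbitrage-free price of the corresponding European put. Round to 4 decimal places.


Answer: Put price = 5.2930

Derivation:
Put-call parity: C - P = S_0 * exp(-qT) - K * exp(-rT).
S_0 * exp(-qT) = 95.7000 * 1.00000000 = 95.70000000
K * exp(-rT) = 100.3100 * 0.96030916 = 96.32861229
P = C - S*exp(-qT) + K*exp(-rT)
P = 4.6644 - 95.70000000 + 96.32861229 = 5.2930


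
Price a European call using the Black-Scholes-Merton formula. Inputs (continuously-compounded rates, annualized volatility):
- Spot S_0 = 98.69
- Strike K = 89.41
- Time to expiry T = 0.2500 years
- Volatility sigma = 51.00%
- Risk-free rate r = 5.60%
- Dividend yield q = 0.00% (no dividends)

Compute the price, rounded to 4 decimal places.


d1 = (ln(S/K) + (r - q + 0.5*sigma^2) * T) / (sigma * sqrt(T)) = 0.56966114
d2 = d1 - sigma * sqrt(T) = 0.31466114
exp(-rT) = 0.98609754; exp(-qT) = 1.00000000
C = S_0 * exp(-qT) * N(d1) - K * exp(-rT) * N(d2)
N(d1) = 0.71554623; N(d2) = 0.62349052
C = 98.6900 * 1.00000000 * 0.71554623 - 89.4100 * 0.98609754 * 0.62349052 = 15.6460

Answer: Price = 15.6460


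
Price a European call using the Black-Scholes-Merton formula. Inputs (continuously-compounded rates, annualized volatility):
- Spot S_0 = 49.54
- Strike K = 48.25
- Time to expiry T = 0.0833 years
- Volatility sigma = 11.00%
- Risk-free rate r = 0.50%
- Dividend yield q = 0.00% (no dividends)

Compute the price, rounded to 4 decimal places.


Answer: Price = 1.4825

Derivation:
d1 = (ln(S/K) + (r - q + 0.5*sigma^2) * T) / (sigma * sqrt(T)) = 0.86005845
d2 = d1 - sigma * sqrt(T) = 0.82831054
exp(-rT) = 0.99958359; exp(-qT) = 1.00000000
C = S_0 * exp(-qT) * N(d1) - K * exp(-rT) * N(d2)
N(d1) = 0.80512159; N(d2) = 0.79625267
C = 49.5400 * 1.00000000 * 0.80512159 - 48.2500 * 0.99958359 * 0.79625267 = 1.4825


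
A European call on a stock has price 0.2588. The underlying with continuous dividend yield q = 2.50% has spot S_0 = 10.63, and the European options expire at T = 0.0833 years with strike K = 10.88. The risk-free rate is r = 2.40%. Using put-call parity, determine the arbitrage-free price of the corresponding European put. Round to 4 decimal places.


Put-call parity: C - P = S_0 * exp(-qT) - K * exp(-rT).
S_0 * exp(-qT) = 10.6300 * 0.99791967 = 10.60788606
K * exp(-rT) = 10.8800 * 0.99800280 = 10.85827043
P = C - S*exp(-qT) + K*exp(-rT)
P = 0.2588 - 10.60788606 + 10.85827043 = 0.5092

Answer: Put price = 0.5092


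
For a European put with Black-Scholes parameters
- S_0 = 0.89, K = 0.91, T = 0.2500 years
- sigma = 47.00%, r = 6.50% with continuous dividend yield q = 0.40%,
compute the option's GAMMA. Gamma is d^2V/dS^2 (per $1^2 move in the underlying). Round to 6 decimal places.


Answer: Gamma = 1.898204

Derivation:
d1 = 0.0878270775; d2 = -0.1471729225
phi(d1) = 0.3974066040; exp(-qT) = 0.9990004998; exp(-rT) = 0.9838813190
Gamma = exp(-qT) * phi(d1) / (S * sigma * sqrt(T)) = 0.9990004998 * 0.3974066040 / (0.8900 * 0.4700 * 0.5000000000) = 1.898204


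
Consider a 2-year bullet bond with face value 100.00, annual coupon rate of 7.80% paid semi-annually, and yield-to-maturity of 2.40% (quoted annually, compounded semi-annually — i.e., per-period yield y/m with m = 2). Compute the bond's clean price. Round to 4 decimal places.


Coupon per period c = face * coupon_rate / m = 3.900000
Periods per year m = 2; per-period yield y/m = 0.012000
Number of cashflows N = 4
Cashflows (t years, CF_t, discount factor 1/(1+y/m)^(m*t), PV):
  t = 0.5000: CF_t = 3.900000, DF = 0.988142, PV = 3.853755
  t = 1.0000: CF_t = 3.900000, DF = 0.976425, PV = 3.808058
  t = 1.5000: CF_t = 3.900000, DF = 0.964847, PV = 3.762903
  t = 2.0000: CF_t = 103.900000, DF = 0.953406, PV = 99.058899
Price P = sum_t PV_t = 110.483616

Answer: Price = 110.4836


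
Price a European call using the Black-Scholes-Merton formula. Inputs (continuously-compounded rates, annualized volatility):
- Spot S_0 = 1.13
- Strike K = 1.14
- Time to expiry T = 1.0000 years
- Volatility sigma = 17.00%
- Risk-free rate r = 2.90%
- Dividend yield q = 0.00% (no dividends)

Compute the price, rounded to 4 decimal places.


d1 = (ln(S/K) + (r - q + 0.5*sigma^2) * T) / (sigma * sqrt(T)) = 0.20376100
d2 = d1 - sigma * sqrt(T) = 0.03376100
exp(-rT) = 0.97141646; exp(-qT) = 1.00000000
C = S_0 * exp(-qT) * N(d1) - K * exp(-rT) * N(d2)
N(d1) = 0.58072987; N(d2) = 0.51346613
C = 1.1300 * 1.00000000 * 0.58072987 - 1.1400 * 0.97141646 * 0.51346613 = 0.0876

Answer: Price = 0.0876


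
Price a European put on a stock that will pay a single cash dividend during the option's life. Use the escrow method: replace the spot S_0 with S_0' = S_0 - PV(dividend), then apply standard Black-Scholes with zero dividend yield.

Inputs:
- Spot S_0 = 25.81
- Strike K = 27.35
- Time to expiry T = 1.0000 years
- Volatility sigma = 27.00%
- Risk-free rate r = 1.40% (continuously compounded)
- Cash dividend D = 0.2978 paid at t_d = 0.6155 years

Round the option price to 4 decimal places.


Answer: Price = 3.6045

Derivation:
PV(D) = D * exp(-r * t_d) = 0.2978 * 0.99142002 = 0.29524488
S_0' = S_0 - PV(D) = 25.8100 - 0.29524488 = 25.51475512
d1 = (ln(S_0'/K) + (r + sigma^2/2)*T) / (sigma*sqrt(T)) = -0.07040597
d2 = d1 - sigma*sqrt(T) = -0.34040597
exp(-rT) = 0.98609754
N(-d1) = 0.52806473; N(-d2) = 0.63322459
P = K * exp(-rT) * N(-d2) - S_0' * N(-d1) = 27.3500 * 0.98609754 * 0.63322459 - 25.51475512 * 0.52806473 = 3.6045


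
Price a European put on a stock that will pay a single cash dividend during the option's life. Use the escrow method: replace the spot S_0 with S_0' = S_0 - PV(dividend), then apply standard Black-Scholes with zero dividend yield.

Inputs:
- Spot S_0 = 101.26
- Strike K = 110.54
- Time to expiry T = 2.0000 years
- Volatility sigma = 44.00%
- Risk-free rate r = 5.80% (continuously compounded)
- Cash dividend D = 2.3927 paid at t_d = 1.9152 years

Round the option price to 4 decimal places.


PV(D) = D * exp(-r * t_d) = 2.3927 * 0.89486572 = 2.14114522
S_0' = S_0 - PV(D) = 101.2600 - 2.14114522 = 99.11885478
d1 = (ln(S_0'/K) + (r + sigma^2/2)*T) / (sigma*sqrt(T)) = 0.32228358
d2 = d1 - sigma*sqrt(T) = -0.29997039
exp(-rT) = 0.89047522
N(-d1) = 0.37361894; N(-d2) = 0.61790013
P = K * exp(-rT) * N(-d2) - S_0' * N(-d1) = 110.5400 * 0.89047522 * 0.61790013 - 99.11885478 * 0.37361894 = 23.7892

Answer: Price = 23.7892


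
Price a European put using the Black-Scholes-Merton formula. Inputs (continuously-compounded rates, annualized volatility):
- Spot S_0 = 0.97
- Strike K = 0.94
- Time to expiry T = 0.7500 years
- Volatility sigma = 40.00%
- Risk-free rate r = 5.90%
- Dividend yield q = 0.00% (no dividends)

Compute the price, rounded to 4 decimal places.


d1 = (ln(S/K) + (r - q + 0.5*sigma^2) * T) / (sigma * sqrt(T)) = 0.39163457
d2 = d1 - sigma * sqrt(T) = 0.04522441
exp(-rT) = 0.95671475; exp(-qT) = 1.00000000
P = K * exp(-rT) * N(-d2) - S_0 * exp(-qT) * N(-d1)
N(-d1) = 0.34766412; N(-d2) = 0.48196422
P = 0.9400 * 0.95671475 * 0.48196422 - 0.9700 * 1.00000000 * 0.34766412 = 0.0962

Answer: Price = 0.0962


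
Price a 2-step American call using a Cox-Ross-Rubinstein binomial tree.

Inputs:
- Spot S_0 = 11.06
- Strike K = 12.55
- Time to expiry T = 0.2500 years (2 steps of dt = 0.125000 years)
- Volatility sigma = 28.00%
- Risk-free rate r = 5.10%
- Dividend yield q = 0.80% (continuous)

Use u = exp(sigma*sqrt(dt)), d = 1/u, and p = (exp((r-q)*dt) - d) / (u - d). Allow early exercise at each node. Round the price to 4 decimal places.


Answer: Price = V(0,0) = 0.2322

Derivation:
dt = T/N = 0.125000
u = exp(sigma*sqrt(dt)) = 1.104061; d = 1/u = 0.905747
p = (exp((r-q)*dt) - d) / (u - d) = 0.502448
Discount per step: exp(-r*dt) = 0.993645
Stock lattice S(k, i) with i counting down-moves:
  k=0: S(0,0) = 11.0600
  k=1: S(1,0) = 12.2109; S(1,1) = 10.0176
  k=2: S(2,0) = 13.4816; S(2,1) = 11.0600; S(2,2) = 9.0734
Terminal payoffs V(N, i) = max(S_T - K, 0):
  V(2,0) = 0.931588; V(2,1) = 0.000000; V(2,2) = 0.000000
Backward induction: V(k, i) = exp(-r*dt) * [p * V(k+1, i) + (1-p) * V(k+1, i+1)]; then take max(V_cont, immediate exercise) for American.
  V(1,0) = exp(-r*dt) * [p*0.931588 + (1-p)*0.000000] = 0.465100; exercise = 0.000000; V(1,0) = max -> 0.465100
  V(1,1) = exp(-r*dt) * [p*0.000000 + (1-p)*0.000000] = 0.000000; exercise = 0.000000; V(1,1) = max -> 0.000000
  V(0,0) = exp(-r*dt) * [p*0.465100 + (1-p)*0.000000] = 0.232204; exercise = 0.000000; V(0,0) = max -> 0.232204


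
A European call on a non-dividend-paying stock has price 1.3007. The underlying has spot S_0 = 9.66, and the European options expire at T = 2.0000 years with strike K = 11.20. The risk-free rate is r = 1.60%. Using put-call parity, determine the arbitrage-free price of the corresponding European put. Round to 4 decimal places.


Answer: Put price = 2.4880

Derivation:
Put-call parity: C - P = S_0 * exp(-qT) - K * exp(-rT).
S_0 * exp(-qT) = 9.6600 * 1.00000000 = 9.66000000
K * exp(-rT) = 11.2000 * 0.96850658 = 10.84727372
P = C - S*exp(-qT) + K*exp(-rT)
P = 1.3007 - 9.66000000 + 10.84727372 = 2.4880


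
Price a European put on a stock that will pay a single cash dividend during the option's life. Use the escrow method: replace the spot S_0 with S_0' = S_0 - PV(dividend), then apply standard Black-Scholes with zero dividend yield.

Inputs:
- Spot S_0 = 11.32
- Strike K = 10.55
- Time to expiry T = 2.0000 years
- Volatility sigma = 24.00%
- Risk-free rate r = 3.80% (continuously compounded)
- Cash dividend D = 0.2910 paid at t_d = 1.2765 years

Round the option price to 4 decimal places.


Answer: Price = 0.8586

Derivation:
PV(D) = D * exp(-r * t_d) = 0.2910 * 0.95265067 = 0.27722135
S_0' = S_0 - PV(D) = 11.3200 - 0.27722135 = 11.04277865
d1 = (ln(S_0'/K) + (r + sigma^2/2)*T) / (sigma*sqrt(T)) = 0.52812285
d2 = d1 - sigma*sqrt(T) = 0.18871159
exp(-rT) = 0.92681621
N(-d1) = 0.29870704; N(-d2) = 0.42515943
P = K * exp(-rT) * N(-d2) - S_0' * N(-d1) = 10.5500 * 0.92681621 * 0.42515943 - 11.04277865 * 0.29870704 = 0.8586
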